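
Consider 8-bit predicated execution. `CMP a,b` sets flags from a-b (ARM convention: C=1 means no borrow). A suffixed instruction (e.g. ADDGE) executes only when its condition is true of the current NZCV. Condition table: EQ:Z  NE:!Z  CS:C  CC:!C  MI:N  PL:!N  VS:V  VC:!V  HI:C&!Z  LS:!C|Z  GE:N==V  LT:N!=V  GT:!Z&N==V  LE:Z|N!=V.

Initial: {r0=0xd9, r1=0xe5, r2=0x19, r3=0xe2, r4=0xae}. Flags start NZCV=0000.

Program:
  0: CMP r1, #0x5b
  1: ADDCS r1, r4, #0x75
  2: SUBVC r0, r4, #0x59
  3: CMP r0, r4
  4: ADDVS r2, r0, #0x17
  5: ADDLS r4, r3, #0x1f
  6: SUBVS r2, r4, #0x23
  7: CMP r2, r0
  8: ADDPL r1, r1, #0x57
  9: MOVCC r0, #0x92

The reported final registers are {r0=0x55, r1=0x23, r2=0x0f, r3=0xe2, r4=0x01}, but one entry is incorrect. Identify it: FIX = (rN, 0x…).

0: ✓ CMP  NZCV=1010
1: ✓ ADDCS  r1←0x23
2: ✓ SUBVC  r0←0x55
3: ✓ CMP  NZCV=1001
4: ✓ ADDVS  r2←0x6c
5: ✓ ADDLS  r4←0x01
6: ✓ SUBVS  r2←0xde
7: ✓ CMP  NZCV=1010
8: · ADDPL
9: · MOVCC

FIX = (r2, 0xde)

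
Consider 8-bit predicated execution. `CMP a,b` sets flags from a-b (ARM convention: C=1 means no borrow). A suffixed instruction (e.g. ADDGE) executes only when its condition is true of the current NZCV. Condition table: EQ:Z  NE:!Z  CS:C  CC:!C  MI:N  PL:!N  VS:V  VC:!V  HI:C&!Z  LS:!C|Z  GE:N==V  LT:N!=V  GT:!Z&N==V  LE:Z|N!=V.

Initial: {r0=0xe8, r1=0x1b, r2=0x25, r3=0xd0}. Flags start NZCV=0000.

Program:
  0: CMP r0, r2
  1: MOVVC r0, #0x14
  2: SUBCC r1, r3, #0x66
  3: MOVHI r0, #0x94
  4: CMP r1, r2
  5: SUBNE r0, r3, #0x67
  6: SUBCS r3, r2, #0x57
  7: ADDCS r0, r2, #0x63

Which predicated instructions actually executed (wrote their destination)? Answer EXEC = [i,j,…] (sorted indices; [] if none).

EXEC = [1,3,5]

0: ✓ CMP  NZCV=1010
1: ✓ MOVVC  r0←0x14
2: · SUBCC
3: ✓ MOVHI  r0←0x94
4: ✓ CMP  NZCV=1000
5: ✓ SUBNE  r0←0x69
6: · SUBCS
7: · ADDCS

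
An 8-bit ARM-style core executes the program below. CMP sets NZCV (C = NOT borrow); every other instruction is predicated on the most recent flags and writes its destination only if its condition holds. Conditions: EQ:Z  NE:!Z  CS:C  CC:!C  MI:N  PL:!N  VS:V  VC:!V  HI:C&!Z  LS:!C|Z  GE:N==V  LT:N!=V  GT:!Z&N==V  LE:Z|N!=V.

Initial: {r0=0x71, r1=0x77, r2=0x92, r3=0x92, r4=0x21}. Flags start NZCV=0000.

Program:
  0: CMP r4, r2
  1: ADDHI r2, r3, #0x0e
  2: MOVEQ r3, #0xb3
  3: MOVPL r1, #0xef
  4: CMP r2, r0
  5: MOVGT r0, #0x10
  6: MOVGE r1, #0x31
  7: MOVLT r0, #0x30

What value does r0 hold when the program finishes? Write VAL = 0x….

VAL = 0x30

[0] flags=1001 → (cmp)
[1] flags=1001 HI?F → skip
[2] flags=1001 EQ?F → skip
[3] flags=1001 PL?F → skip
[4] flags=0011 → (cmp)
[5] flags=0011 GT?F → skip
[6] flags=0011 GE?F → skip
[7] flags=0011 LT?T → r0=0x30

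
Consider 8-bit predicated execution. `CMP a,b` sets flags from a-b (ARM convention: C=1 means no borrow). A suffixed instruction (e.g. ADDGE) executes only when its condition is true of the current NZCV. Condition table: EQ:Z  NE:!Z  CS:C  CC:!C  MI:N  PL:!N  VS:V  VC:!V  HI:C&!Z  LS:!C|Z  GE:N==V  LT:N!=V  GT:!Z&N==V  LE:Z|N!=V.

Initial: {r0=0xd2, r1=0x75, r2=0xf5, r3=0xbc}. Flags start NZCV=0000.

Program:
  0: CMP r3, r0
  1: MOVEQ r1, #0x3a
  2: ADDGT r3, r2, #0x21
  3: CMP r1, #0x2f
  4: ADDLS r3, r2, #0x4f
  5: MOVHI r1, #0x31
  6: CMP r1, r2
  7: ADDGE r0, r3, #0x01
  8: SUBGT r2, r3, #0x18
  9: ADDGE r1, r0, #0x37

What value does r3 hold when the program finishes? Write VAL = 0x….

VAL = 0xbc

[0] flags=1000 → (cmp)
[1] flags=1000 EQ?F → skip
[2] flags=1000 GT?F → skip
[3] flags=0010 → (cmp)
[4] flags=0010 LS?F → skip
[5] flags=0010 HI?T → r1=0x31
[6] flags=0000 → (cmp)
[7] flags=0000 GE?T → r0=0xbd
[8] flags=0000 GT?T → r2=0xa4
[9] flags=0000 GE?T → r1=0xf4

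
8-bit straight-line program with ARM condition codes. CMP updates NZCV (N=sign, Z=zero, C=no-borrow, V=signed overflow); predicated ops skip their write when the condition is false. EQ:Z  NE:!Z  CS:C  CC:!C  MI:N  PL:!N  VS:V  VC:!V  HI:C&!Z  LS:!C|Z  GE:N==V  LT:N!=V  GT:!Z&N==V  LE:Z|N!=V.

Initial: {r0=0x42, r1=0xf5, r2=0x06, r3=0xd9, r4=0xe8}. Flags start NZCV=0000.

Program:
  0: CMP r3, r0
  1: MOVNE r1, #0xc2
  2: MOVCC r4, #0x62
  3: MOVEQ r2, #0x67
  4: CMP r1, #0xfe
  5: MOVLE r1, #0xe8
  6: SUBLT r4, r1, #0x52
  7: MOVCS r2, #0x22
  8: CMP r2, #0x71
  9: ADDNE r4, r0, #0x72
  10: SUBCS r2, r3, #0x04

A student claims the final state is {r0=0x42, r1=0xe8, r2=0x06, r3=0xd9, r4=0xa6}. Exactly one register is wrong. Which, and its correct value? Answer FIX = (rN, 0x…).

[0] flags=1010 → (cmp)
[1] flags=1010 NE?T → r1=0xc2
[2] flags=1010 CC?F → skip
[3] flags=1010 EQ?F → skip
[4] flags=1000 → (cmp)
[5] flags=1000 LE?T → r1=0xe8
[6] flags=1000 LT?T → r4=0x96
[7] flags=1000 CS?F → skip
[8] flags=1000 → (cmp)
[9] flags=1000 NE?T → r4=0xb4
[10] flags=1000 CS?F → skip

FIX = (r4, 0xb4)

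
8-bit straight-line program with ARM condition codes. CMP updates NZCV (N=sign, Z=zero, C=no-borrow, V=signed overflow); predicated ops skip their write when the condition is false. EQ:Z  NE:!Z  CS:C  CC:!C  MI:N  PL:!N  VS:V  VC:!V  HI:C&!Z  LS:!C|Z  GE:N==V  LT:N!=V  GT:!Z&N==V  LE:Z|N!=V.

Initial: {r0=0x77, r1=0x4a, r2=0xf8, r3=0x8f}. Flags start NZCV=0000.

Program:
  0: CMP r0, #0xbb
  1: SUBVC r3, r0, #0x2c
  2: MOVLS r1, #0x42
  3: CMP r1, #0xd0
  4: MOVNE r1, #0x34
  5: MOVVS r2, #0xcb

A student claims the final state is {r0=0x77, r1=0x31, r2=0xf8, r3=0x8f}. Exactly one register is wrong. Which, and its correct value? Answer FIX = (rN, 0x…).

[0] flags=1001 → (cmp)
[1] flags=1001 VC?F → skip
[2] flags=1001 LS?T → r1=0x42
[3] flags=0000 → (cmp)
[4] flags=0000 NE?T → r1=0x34
[5] flags=0000 VS?F → skip

FIX = (r1, 0x34)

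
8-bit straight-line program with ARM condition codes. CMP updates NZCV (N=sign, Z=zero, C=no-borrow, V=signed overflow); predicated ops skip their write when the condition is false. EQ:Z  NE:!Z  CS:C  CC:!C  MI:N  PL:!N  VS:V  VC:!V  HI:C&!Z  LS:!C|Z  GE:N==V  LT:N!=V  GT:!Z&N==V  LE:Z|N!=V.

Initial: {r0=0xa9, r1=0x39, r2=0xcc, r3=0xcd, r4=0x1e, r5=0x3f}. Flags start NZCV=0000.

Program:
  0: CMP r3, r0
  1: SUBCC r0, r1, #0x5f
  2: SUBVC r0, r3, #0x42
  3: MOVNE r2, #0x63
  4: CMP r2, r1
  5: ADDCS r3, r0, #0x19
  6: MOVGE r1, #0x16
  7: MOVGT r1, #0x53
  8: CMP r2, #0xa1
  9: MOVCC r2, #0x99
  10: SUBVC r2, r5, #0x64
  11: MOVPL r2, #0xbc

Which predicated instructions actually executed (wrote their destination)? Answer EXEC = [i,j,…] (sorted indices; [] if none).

[0] flags=0010 → (cmp)
[1] flags=0010 CC?F → skip
[2] flags=0010 VC?T → r0=0x8b
[3] flags=0010 NE?T → r2=0x63
[4] flags=0010 → (cmp)
[5] flags=0010 CS?T → r3=0xa4
[6] flags=0010 GE?T → r1=0x16
[7] flags=0010 GT?T → r1=0x53
[8] flags=1001 → (cmp)
[9] flags=1001 CC?T → r2=0x99
[10] flags=1001 VC?F → skip
[11] flags=1001 PL?F → skip

EXEC = [2,3,5,6,7,9]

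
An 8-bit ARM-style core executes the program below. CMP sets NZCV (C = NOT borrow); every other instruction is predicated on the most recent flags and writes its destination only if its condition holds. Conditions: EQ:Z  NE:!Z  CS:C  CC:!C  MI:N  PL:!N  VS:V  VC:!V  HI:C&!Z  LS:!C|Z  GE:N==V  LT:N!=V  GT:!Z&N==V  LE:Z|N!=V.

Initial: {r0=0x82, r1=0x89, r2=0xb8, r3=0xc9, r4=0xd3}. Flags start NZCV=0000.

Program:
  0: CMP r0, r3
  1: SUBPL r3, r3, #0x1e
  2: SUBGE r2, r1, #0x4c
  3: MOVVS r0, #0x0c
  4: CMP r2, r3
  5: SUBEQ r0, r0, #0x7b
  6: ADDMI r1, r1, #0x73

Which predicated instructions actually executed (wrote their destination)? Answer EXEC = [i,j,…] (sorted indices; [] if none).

[0] flags=1000 → (cmp)
[1] flags=1000 PL?F → skip
[2] flags=1000 GE?F → skip
[3] flags=1000 VS?F → skip
[4] flags=1000 → (cmp)
[5] flags=1000 EQ?F → skip
[6] flags=1000 MI?T → r1=0xfc

EXEC = [6]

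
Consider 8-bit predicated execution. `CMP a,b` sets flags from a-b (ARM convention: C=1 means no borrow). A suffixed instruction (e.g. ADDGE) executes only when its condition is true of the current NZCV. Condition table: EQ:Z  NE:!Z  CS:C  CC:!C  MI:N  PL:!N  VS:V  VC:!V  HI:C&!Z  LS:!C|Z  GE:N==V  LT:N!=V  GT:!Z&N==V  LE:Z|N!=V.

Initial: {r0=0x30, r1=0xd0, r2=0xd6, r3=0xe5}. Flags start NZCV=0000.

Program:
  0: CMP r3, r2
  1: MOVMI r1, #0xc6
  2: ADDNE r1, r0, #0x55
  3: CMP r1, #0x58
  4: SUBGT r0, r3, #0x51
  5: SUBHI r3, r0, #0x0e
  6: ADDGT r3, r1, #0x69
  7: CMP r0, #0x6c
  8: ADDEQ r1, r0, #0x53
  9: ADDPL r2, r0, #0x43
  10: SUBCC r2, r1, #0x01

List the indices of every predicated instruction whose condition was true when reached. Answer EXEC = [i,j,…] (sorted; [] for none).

0: ✓ CMP  NZCV=0010
1: · MOVMI
2: ✓ ADDNE  r1←0x85
3: ✓ CMP  NZCV=0011
4: · SUBGT
5: ✓ SUBHI  r3←0x22
6: · ADDGT
7: ✓ CMP  NZCV=1000
8: · ADDEQ
9: · ADDPL
10: ✓ SUBCC  r2←0x84

EXEC = [2,5,10]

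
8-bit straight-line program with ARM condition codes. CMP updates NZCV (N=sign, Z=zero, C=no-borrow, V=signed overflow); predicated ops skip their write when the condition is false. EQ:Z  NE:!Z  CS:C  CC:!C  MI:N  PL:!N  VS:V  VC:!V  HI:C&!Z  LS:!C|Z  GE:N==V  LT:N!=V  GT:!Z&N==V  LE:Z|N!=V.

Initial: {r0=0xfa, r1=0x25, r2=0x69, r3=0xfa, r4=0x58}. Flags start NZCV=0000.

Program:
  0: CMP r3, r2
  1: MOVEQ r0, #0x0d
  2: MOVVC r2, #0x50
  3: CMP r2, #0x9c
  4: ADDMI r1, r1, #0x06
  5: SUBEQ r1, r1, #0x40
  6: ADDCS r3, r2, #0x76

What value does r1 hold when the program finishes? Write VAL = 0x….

0: ✓ CMP  NZCV=1010
1: · MOVEQ
2: ✓ MOVVC  r2←0x50
3: ✓ CMP  NZCV=1001
4: ✓ ADDMI  r1←0x2b
5: · SUBEQ
6: · ADDCS

VAL = 0x2b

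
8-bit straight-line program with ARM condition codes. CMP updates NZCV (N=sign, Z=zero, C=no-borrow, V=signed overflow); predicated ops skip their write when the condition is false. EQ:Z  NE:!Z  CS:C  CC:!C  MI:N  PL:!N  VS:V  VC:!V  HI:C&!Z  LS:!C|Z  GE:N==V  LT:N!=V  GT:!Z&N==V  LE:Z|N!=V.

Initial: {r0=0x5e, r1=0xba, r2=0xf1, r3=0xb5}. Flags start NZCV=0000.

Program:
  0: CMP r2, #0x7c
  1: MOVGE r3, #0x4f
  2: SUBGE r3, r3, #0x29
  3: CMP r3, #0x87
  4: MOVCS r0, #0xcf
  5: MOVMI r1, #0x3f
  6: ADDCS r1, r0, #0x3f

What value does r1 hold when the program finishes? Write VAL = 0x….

VAL = 0x0e

[0] flags=0011 → (cmp)
[1] flags=0011 GE?F → skip
[2] flags=0011 GE?F → skip
[3] flags=0010 → (cmp)
[4] flags=0010 CS?T → r0=0xcf
[5] flags=0010 MI?F → skip
[6] flags=0010 CS?T → r1=0x0e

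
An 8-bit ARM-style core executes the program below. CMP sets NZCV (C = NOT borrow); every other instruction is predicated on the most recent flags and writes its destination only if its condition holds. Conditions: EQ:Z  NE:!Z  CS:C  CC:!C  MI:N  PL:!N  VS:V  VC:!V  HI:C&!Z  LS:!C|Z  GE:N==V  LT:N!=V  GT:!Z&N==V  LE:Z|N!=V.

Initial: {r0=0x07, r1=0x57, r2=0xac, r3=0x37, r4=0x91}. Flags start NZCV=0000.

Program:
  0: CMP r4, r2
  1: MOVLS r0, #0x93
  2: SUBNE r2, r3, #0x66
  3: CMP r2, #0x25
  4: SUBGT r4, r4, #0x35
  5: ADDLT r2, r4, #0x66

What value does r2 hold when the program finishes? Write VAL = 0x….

VAL = 0xf7

0: ✓ CMP  NZCV=1000
1: ✓ MOVLS  r0←0x93
2: ✓ SUBNE  r2←0xd1
3: ✓ CMP  NZCV=1010
4: · SUBGT
5: ✓ ADDLT  r2←0xf7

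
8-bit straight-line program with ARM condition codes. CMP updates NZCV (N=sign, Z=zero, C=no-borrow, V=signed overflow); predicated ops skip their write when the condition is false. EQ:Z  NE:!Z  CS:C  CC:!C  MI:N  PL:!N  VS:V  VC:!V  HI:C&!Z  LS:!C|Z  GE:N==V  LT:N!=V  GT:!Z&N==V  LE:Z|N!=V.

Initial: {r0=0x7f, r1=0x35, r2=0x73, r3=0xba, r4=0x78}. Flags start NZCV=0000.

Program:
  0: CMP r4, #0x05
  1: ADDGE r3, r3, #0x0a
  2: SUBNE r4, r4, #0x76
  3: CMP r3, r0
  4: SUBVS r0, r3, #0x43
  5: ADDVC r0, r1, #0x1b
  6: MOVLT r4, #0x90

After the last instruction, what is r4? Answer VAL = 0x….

[0] flags=0010 → (cmp)
[1] flags=0010 GE?T → r3=0xc4
[2] flags=0010 NE?T → r4=0x02
[3] flags=0011 → (cmp)
[4] flags=0011 VS?T → r0=0x81
[5] flags=0011 VC?F → skip
[6] flags=0011 LT?T → r4=0x90

VAL = 0x90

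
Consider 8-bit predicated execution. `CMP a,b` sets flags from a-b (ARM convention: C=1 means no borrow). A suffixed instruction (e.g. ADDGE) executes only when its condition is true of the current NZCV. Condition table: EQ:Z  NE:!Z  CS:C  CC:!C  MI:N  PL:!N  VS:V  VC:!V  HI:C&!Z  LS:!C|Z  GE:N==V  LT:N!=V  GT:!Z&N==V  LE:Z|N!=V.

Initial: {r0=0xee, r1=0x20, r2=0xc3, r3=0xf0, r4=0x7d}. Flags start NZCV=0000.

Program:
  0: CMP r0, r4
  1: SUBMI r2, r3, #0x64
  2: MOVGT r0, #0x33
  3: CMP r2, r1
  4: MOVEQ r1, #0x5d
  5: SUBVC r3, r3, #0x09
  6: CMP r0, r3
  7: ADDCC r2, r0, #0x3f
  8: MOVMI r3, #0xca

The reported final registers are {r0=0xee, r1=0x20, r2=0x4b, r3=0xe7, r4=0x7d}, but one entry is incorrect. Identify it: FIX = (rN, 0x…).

[0] flags=0011 → (cmp)
[1] flags=0011 MI?F → skip
[2] flags=0011 GT?F → skip
[3] flags=1010 → (cmp)
[4] flags=1010 EQ?F → skip
[5] flags=1010 VC?T → r3=0xe7
[6] flags=0010 → (cmp)
[7] flags=0010 CC?F → skip
[8] flags=0010 MI?F → skip

FIX = (r2, 0xc3)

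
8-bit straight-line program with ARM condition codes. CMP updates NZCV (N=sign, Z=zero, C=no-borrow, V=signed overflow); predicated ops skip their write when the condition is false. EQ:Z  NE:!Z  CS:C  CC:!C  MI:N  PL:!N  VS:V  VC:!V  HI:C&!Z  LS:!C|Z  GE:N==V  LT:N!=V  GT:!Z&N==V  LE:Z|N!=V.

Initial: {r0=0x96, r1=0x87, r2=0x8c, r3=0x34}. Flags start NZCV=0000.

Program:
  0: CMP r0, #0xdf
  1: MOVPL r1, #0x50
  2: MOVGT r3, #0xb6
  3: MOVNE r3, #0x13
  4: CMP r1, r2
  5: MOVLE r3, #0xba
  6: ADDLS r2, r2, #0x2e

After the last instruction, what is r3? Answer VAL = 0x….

0: ✓ CMP  NZCV=1000
1: · MOVPL
2: · MOVGT
3: ✓ MOVNE  r3←0x13
4: ✓ CMP  NZCV=1000
5: ✓ MOVLE  r3←0xba
6: ✓ ADDLS  r2←0xba

VAL = 0xba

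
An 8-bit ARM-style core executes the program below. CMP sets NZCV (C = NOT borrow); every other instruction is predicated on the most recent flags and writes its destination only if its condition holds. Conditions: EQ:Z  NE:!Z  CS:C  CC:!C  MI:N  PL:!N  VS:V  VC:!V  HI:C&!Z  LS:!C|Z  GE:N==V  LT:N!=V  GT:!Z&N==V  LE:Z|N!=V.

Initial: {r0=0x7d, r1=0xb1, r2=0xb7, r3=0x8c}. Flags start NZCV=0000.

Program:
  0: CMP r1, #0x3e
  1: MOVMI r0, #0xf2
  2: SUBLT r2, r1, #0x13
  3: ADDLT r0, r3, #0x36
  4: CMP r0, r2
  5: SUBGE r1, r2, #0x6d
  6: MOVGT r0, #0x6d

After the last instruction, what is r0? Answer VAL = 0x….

[0] flags=0011 → (cmp)
[1] flags=0011 MI?F → skip
[2] flags=0011 LT?T → r2=0x9e
[3] flags=0011 LT?T → r0=0xc2
[4] flags=0010 → (cmp)
[5] flags=0010 GE?T → r1=0x31
[6] flags=0010 GT?T → r0=0x6d

VAL = 0x6d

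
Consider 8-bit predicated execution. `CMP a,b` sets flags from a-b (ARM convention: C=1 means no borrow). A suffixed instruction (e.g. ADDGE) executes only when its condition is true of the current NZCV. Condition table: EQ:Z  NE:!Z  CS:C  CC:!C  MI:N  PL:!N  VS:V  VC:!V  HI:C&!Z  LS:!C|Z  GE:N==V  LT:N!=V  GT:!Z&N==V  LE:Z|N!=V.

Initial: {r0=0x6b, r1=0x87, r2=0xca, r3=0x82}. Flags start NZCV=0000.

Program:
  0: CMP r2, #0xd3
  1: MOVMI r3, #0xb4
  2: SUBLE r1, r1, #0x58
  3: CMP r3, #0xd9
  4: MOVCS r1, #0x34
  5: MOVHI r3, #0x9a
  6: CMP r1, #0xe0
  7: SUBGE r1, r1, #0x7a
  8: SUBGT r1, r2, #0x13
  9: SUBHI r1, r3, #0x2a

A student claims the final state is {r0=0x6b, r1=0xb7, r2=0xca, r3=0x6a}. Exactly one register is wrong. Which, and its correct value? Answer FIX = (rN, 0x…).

[0] flags=1000 → (cmp)
[1] flags=1000 MI?T → r3=0xb4
[2] flags=1000 LE?T → r1=0x2f
[3] flags=1000 → (cmp)
[4] flags=1000 CS?F → skip
[5] flags=1000 HI?F → skip
[6] flags=0000 → (cmp)
[7] flags=0000 GE?T → r1=0xb5
[8] flags=0000 GT?T → r1=0xb7
[9] flags=0000 HI?F → skip

FIX = (r3, 0xb4)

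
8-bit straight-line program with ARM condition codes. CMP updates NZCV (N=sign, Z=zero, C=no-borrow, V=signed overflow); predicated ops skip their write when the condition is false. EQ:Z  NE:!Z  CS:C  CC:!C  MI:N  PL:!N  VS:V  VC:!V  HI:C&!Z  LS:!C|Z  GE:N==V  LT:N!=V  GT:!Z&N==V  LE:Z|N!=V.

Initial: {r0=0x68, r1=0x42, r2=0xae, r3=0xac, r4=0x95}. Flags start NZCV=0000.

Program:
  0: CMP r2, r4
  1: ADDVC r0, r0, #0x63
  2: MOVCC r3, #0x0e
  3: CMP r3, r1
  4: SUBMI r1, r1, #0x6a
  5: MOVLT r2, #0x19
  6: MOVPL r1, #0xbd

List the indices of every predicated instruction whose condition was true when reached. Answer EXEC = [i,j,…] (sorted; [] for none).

EXEC = [1,5,6]

[0] flags=0010 → (cmp)
[1] flags=0010 VC?T → r0=0xcb
[2] flags=0010 CC?F → skip
[3] flags=0011 → (cmp)
[4] flags=0011 MI?F → skip
[5] flags=0011 LT?T → r2=0x19
[6] flags=0011 PL?T → r1=0xbd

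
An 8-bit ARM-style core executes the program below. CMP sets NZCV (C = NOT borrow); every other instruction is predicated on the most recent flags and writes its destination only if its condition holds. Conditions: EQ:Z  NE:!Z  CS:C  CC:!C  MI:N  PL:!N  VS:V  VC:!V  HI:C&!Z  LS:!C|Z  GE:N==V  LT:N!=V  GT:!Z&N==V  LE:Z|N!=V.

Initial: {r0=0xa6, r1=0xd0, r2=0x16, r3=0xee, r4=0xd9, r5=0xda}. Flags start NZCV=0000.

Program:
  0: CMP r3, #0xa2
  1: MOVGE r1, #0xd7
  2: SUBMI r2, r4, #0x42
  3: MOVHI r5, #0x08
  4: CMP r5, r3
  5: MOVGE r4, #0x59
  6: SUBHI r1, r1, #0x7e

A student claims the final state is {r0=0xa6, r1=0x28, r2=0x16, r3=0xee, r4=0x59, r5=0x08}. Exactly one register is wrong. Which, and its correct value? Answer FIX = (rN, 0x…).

FIX = (r1, 0xd7)

[0] flags=0010 → (cmp)
[1] flags=0010 GE?T → r1=0xd7
[2] flags=0010 MI?F → skip
[3] flags=0010 HI?T → r5=0x08
[4] flags=0000 → (cmp)
[5] flags=0000 GE?T → r4=0x59
[6] flags=0000 HI?F → skip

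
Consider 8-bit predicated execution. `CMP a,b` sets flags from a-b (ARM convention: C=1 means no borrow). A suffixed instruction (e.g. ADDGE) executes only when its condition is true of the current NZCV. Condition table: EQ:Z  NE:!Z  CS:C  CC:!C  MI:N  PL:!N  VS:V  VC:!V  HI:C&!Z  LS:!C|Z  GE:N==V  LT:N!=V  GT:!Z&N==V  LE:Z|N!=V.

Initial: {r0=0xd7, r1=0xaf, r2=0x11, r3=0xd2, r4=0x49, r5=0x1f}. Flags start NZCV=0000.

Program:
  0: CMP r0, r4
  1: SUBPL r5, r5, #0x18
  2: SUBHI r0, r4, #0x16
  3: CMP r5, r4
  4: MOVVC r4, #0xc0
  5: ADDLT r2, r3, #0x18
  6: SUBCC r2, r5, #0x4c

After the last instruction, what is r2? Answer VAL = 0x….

VAL = 0xd3

0: ✓ CMP  NZCV=1010
1: · SUBPL
2: ✓ SUBHI  r0←0x33
3: ✓ CMP  NZCV=1000
4: ✓ MOVVC  r4←0xc0
5: ✓ ADDLT  r2←0xea
6: ✓ SUBCC  r2←0xd3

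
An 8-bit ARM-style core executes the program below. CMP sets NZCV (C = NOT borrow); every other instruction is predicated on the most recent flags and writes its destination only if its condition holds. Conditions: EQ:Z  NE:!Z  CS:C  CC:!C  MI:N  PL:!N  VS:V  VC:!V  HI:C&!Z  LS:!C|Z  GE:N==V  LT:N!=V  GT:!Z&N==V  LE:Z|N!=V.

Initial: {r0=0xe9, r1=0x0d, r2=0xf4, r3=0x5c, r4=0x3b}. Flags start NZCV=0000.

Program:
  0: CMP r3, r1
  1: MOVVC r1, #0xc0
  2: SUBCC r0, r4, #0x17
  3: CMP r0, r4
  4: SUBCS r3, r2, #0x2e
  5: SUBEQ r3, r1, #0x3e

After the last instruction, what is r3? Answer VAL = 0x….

VAL = 0xc6

[0] flags=0010 → (cmp)
[1] flags=0010 VC?T → r1=0xc0
[2] flags=0010 CC?F → skip
[3] flags=1010 → (cmp)
[4] flags=1010 CS?T → r3=0xc6
[5] flags=1010 EQ?F → skip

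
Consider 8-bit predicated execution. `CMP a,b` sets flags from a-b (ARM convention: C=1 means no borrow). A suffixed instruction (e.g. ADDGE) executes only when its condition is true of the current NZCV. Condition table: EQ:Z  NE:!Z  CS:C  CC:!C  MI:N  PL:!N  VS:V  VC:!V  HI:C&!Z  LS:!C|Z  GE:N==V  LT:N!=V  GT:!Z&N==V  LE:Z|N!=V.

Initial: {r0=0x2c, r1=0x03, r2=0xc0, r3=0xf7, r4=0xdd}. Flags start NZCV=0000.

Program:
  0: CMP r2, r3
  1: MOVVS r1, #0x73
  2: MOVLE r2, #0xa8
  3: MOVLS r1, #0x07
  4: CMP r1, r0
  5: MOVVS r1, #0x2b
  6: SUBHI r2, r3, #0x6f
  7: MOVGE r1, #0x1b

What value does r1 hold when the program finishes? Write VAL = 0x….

VAL = 0x07

[0] flags=1000 → (cmp)
[1] flags=1000 VS?F → skip
[2] flags=1000 LE?T → r2=0xa8
[3] flags=1000 LS?T → r1=0x07
[4] flags=1000 → (cmp)
[5] flags=1000 VS?F → skip
[6] flags=1000 HI?F → skip
[7] flags=1000 GE?F → skip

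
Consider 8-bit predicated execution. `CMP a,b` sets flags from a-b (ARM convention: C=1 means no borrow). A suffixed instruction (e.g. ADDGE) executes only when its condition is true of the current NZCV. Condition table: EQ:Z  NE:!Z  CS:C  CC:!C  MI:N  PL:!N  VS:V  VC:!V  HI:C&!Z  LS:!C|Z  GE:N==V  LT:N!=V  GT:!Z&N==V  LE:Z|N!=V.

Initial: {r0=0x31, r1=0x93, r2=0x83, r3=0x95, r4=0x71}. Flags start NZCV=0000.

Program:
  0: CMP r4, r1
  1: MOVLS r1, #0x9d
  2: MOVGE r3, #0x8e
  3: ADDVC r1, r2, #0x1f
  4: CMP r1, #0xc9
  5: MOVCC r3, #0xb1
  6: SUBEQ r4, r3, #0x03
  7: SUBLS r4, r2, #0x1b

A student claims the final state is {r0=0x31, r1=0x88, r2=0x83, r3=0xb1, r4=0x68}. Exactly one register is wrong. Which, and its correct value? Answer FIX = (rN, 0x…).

0: ✓ CMP  NZCV=1001
1: ✓ MOVLS  r1←0x9d
2: ✓ MOVGE  r3←0x8e
3: · ADDVC
4: ✓ CMP  NZCV=1000
5: ✓ MOVCC  r3←0xb1
6: · SUBEQ
7: ✓ SUBLS  r4←0x68

FIX = (r1, 0x9d)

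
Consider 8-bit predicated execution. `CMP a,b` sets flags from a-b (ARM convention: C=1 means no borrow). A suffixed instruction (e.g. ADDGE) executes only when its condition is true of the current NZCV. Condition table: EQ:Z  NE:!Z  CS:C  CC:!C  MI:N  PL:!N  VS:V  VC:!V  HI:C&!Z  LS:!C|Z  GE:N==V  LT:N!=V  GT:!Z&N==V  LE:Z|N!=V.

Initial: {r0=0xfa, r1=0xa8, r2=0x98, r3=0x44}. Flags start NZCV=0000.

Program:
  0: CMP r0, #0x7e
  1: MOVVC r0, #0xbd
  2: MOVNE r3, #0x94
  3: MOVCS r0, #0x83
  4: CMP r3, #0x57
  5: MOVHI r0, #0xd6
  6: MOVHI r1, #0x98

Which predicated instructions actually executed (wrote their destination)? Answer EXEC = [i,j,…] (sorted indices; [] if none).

EXEC = [2,3,5,6]

[0] flags=0011 → (cmp)
[1] flags=0011 VC?F → skip
[2] flags=0011 NE?T → r3=0x94
[3] flags=0011 CS?T → r0=0x83
[4] flags=0011 → (cmp)
[5] flags=0011 HI?T → r0=0xd6
[6] flags=0011 HI?T → r1=0x98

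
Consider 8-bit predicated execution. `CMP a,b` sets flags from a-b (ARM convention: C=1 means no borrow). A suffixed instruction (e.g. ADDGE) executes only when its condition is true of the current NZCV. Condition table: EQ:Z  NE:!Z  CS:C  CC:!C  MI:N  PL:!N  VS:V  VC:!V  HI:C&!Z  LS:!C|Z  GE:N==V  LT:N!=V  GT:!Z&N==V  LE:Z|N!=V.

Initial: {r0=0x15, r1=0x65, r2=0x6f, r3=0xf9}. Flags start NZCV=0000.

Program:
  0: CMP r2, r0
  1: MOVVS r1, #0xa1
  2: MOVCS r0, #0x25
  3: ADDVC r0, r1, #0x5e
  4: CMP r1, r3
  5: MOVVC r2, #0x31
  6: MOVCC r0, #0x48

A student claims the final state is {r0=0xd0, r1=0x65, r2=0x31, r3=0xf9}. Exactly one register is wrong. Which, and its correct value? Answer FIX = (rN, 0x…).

0: ✓ CMP  NZCV=0010
1: · MOVVS
2: ✓ MOVCS  r0←0x25
3: ✓ ADDVC  r0←0xc3
4: ✓ CMP  NZCV=0000
5: ✓ MOVVC  r2←0x31
6: ✓ MOVCC  r0←0x48

FIX = (r0, 0x48)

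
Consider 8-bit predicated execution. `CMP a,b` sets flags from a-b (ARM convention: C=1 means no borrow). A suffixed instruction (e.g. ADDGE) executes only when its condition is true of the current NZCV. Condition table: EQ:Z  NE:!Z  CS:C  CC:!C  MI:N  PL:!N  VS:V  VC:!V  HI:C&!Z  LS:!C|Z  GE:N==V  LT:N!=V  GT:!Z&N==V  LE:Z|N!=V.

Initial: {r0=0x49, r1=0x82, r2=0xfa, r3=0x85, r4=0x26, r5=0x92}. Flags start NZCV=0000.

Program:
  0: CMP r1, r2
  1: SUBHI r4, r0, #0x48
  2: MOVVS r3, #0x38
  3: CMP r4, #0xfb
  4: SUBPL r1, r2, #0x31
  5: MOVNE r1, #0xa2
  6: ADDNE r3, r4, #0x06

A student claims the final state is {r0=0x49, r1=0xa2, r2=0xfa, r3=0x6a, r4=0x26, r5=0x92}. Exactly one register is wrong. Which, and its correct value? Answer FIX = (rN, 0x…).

FIX = (r3, 0x2c)

0: ✓ CMP  NZCV=1000
1: · SUBHI
2: · MOVVS
3: ✓ CMP  NZCV=0000
4: ✓ SUBPL  r1←0xc9
5: ✓ MOVNE  r1←0xa2
6: ✓ ADDNE  r3←0x2c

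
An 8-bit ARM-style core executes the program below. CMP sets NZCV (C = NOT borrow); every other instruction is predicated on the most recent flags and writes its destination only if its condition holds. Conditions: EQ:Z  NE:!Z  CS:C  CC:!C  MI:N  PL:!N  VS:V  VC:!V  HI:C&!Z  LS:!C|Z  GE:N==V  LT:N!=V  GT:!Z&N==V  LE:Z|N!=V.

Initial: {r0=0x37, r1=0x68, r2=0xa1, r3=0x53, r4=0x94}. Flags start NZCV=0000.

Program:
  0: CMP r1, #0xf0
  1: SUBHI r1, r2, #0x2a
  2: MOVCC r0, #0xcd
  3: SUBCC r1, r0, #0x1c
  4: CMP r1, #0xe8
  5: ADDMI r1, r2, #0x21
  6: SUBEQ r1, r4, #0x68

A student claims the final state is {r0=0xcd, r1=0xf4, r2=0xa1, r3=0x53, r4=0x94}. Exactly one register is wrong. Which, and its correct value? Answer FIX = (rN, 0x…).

FIX = (r1, 0xc2)

0: ✓ CMP  NZCV=0000
1: · SUBHI
2: ✓ MOVCC  r0←0xcd
3: ✓ SUBCC  r1←0xb1
4: ✓ CMP  NZCV=1000
5: ✓ ADDMI  r1←0xc2
6: · SUBEQ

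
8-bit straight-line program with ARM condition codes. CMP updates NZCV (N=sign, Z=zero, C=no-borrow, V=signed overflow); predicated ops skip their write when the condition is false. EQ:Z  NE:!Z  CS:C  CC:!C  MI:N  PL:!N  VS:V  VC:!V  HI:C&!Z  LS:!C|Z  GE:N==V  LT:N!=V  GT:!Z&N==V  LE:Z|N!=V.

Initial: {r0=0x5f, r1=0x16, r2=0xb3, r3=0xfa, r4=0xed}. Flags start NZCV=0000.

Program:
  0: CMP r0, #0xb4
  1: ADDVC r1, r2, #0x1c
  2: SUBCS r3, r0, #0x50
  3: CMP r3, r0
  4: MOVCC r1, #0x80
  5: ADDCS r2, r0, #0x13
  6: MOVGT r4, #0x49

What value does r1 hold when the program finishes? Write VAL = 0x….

VAL = 0x16

0: ✓ CMP  NZCV=1001
1: · ADDVC
2: · SUBCS
3: ✓ CMP  NZCV=1010
4: · MOVCC
5: ✓ ADDCS  r2←0x72
6: · MOVGT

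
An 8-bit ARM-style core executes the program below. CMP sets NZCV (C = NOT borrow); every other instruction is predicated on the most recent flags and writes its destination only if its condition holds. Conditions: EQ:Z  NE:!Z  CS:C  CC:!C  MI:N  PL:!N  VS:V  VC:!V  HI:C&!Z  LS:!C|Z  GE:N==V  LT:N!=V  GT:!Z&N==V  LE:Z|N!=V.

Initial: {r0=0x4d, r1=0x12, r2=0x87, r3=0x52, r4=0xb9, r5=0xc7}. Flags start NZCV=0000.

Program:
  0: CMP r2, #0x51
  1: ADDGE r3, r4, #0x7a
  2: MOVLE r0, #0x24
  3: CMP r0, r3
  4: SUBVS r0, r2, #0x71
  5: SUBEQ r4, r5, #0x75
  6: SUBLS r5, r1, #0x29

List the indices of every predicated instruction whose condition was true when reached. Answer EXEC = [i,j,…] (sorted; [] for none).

EXEC = [2,6]

[0] flags=0011 → (cmp)
[1] flags=0011 GE?F → skip
[2] flags=0011 LE?T → r0=0x24
[3] flags=1000 → (cmp)
[4] flags=1000 VS?F → skip
[5] flags=1000 EQ?F → skip
[6] flags=1000 LS?T → r5=0xe9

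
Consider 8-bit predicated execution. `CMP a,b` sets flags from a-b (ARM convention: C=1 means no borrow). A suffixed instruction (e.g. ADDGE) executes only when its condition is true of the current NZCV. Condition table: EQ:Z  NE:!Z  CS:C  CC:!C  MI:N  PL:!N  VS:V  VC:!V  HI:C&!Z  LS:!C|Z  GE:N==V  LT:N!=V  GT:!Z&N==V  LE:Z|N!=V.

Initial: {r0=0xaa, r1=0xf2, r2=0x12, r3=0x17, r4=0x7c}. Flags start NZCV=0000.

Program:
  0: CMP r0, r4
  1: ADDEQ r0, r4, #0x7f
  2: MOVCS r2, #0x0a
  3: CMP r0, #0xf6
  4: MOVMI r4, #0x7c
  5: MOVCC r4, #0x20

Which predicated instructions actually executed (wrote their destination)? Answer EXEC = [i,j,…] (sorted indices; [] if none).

EXEC = [2,4,5]

[0] flags=0011 → (cmp)
[1] flags=0011 EQ?F → skip
[2] flags=0011 CS?T → r2=0x0a
[3] flags=1000 → (cmp)
[4] flags=1000 MI?T → r4=0x7c
[5] flags=1000 CC?T → r4=0x20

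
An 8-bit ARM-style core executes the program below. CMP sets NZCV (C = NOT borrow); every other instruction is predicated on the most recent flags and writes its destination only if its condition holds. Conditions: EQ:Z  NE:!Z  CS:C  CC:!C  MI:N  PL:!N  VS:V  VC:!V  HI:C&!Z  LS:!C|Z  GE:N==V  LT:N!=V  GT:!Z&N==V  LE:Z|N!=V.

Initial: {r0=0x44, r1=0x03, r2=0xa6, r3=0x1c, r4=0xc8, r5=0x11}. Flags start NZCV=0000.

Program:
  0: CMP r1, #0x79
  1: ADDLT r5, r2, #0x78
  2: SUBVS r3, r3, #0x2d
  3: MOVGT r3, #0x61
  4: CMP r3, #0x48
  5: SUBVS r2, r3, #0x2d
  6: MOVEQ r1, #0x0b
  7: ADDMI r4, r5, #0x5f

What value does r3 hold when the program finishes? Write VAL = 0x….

VAL = 0x1c

[0] flags=1000 → (cmp)
[1] flags=1000 LT?T → r5=0x1e
[2] flags=1000 VS?F → skip
[3] flags=1000 GT?F → skip
[4] flags=1000 → (cmp)
[5] flags=1000 VS?F → skip
[6] flags=1000 EQ?F → skip
[7] flags=1000 MI?T → r4=0x7d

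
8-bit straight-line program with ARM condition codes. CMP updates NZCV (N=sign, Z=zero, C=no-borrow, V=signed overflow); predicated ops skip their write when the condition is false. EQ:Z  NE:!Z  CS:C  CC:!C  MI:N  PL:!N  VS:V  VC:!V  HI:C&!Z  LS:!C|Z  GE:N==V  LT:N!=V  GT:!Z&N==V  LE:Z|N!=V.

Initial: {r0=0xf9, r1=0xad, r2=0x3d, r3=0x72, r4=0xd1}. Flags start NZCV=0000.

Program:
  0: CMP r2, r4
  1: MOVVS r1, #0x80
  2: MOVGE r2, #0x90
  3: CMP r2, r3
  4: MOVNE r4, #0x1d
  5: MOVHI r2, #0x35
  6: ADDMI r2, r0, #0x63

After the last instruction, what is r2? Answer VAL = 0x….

[0] flags=0000 → (cmp)
[1] flags=0000 VS?F → skip
[2] flags=0000 GE?T → r2=0x90
[3] flags=0011 → (cmp)
[4] flags=0011 NE?T → r4=0x1d
[5] flags=0011 HI?T → r2=0x35
[6] flags=0011 MI?F → skip

VAL = 0x35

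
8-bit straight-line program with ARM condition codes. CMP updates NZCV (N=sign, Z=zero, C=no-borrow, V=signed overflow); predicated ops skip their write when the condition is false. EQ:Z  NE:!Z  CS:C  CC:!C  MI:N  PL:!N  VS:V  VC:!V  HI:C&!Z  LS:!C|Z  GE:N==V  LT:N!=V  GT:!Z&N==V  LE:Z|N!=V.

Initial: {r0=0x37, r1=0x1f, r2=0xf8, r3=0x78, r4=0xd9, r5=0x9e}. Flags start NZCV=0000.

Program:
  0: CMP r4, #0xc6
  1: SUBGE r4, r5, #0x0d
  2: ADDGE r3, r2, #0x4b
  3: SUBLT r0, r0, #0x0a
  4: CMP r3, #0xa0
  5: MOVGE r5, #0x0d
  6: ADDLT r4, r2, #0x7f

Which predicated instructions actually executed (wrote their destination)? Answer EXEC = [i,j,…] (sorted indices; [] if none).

EXEC = [1,2,5]

[0] flags=0010 → (cmp)
[1] flags=0010 GE?T → r4=0x91
[2] flags=0010 GE?T → r3=0x43
[3] flags=0010 LT?F → skip
[4] flags=1001 → (cmp)
[5] flags=1001 GE?T → r5=0x0d
[6] flags=1001 LT?F → skip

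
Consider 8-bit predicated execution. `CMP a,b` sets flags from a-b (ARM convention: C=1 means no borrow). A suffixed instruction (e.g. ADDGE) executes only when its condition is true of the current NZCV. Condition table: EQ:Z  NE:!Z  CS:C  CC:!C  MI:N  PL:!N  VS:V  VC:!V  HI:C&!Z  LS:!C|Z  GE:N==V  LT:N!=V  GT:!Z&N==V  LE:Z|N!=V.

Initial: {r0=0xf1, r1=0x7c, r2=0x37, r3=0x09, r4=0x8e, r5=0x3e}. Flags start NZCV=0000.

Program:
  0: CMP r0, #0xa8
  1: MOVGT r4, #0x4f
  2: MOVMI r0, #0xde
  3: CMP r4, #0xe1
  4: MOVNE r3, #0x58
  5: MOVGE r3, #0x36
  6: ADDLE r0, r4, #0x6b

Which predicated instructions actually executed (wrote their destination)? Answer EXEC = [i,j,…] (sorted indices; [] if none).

EXEC = [1,4,5]

[0] flags=0010 → (cmp)
[1] flags=0010 GT?T → r4=0x4f
[2] flags=0010 MI?F → skip
[3] flags=0000 → (cmp)
[4] flags=0000 NE?T → r3=0x58
[5] flags=0000 GE?T → r3=0x36
[6] flags=0000 LE?F → skip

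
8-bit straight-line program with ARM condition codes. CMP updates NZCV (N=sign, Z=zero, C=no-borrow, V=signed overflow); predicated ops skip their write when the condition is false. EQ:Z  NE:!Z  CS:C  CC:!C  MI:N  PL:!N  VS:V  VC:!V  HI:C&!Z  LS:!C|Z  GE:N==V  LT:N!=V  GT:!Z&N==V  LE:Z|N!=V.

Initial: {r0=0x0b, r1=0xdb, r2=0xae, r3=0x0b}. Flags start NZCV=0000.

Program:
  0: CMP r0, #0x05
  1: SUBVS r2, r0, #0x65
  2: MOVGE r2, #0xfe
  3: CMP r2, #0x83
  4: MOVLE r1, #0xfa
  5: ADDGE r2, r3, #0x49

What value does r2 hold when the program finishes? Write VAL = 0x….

[0] flags=0010 → (cmp)
[1] flags=0010 VS?F → skip
[2] flags=0010 GE?T → r2=0xfe
[3] flags=0010 → (cmp)
[4] flags=0010 LE?F → skip
[5] flags=0010 GE?T → r2=0x54

VAL = 0x54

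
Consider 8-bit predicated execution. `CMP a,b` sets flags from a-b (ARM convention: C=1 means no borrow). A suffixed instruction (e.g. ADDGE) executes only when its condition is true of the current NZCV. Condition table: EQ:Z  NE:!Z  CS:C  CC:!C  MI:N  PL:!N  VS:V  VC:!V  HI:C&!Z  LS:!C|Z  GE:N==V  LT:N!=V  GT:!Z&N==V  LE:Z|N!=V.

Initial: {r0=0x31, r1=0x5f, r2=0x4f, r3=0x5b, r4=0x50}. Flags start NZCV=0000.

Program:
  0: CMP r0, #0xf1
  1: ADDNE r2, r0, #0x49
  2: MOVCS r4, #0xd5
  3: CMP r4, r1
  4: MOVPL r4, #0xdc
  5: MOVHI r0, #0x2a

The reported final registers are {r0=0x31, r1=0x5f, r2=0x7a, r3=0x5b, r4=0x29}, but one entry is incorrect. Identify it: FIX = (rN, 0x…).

0: ✓ CMP  NZCV=0000
1: ✓ ADDNE  r2←0x7a
2: · MOVCS
3: ✓ CMP  NZCV=1000
4: · MOVPL
5: · MOVHI

FIX = (r4, 0x50)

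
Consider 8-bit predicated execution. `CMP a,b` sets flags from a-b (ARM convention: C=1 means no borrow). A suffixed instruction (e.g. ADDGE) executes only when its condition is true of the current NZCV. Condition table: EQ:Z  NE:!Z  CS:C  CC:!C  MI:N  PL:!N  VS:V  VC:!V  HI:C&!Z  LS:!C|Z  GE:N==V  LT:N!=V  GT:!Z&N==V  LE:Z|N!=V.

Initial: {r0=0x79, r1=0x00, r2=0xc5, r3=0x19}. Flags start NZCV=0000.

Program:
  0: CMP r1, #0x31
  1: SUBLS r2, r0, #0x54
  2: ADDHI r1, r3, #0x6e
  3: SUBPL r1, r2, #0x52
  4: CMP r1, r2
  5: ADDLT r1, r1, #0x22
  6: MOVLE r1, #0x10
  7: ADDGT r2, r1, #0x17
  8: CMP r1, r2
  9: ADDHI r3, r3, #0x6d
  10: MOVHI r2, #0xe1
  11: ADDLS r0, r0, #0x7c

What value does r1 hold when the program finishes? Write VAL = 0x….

0: ✓ CMP  NZCV=1000
1: ✓ SUBLS  r2←0x25
2: · ADDHI
3: · SUBPL
4: ✓ CMP  NZCV=1000
5: ✓ ADDLT  r1←0x22
6: ✓ MOVLE  r1←0x10
7: · ADDGT
8: ✓ CMP  NZCV=1000
9: · ADDHI
10: · MOVHI
11: ✓ ADDLS  r0←0xf5

VAL = 0x10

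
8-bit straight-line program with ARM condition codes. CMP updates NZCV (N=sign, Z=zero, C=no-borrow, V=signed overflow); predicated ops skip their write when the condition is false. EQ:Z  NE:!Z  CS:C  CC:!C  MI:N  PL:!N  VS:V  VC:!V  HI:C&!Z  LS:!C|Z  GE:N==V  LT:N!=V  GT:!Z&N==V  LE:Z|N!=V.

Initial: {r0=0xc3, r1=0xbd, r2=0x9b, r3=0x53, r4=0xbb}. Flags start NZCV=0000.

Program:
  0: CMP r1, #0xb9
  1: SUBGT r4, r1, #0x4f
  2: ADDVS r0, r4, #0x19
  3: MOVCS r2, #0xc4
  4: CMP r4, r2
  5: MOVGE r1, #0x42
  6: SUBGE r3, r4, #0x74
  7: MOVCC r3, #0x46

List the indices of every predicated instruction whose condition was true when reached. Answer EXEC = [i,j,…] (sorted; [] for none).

0: ✓ CMP  NZCV=0010
1: ✓ SUBGT  r4←0x6e
2: · ADDVS
3: ✓ MOVCS  r2←0xc4
4: ✓ CMP  NZCV=1001
5: ✓ MOVGE  r1←0x42
6: ✓ SUBGE  r3←0xfa
7: ✓ MOVCC  r3←0x46

EXEC = [1,3,5,6,7]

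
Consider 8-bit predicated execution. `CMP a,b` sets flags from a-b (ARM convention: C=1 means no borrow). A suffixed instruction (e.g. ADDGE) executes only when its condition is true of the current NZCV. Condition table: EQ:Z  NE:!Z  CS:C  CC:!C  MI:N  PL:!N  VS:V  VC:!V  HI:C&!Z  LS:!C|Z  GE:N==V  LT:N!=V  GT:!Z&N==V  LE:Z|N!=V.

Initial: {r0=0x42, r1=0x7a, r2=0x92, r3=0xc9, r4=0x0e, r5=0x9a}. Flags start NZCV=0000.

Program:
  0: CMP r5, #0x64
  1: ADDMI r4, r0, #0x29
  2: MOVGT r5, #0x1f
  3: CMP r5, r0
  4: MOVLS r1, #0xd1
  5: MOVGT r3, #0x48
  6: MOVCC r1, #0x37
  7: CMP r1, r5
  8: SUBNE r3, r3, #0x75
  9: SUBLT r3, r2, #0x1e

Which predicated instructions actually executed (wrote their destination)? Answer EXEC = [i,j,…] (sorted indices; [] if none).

[0] flags=0011 → (cmp)
[1] flags=0011 MI?F → skip
[2] flags=0011 GT?F → skip
[3] flags=0011 → (cmp)
[4] flags=0011 LS?F → skip
[5] flags=0011 GT?F → skip
[6] flags=0011 CC?F → skip
[7] flags=1001 → (cmp)
[8] flags=1001 NE?T → r3=0x54
[9] flags=1001 LT?F → skip

EXEC = [8]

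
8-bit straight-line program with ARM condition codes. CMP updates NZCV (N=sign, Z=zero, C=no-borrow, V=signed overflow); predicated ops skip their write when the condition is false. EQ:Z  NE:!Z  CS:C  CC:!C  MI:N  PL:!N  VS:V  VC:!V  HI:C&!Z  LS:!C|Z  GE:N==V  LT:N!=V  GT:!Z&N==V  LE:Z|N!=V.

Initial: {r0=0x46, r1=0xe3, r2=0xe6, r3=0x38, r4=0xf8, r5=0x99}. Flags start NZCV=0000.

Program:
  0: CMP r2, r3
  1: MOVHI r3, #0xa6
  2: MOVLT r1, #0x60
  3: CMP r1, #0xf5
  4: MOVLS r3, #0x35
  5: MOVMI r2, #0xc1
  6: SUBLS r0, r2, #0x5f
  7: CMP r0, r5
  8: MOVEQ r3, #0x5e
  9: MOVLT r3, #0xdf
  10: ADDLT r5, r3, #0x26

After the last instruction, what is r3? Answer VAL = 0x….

0: ✓ CMP  NZCV=1010
1: ✓ MOVHI  r3←0xa6
2: ✓ MOVLT  r1←0x60
3: ✓ CMP  NZCV=0000
4: ✓ MOVLS  r3←0x35
5: · MOVMI
6: ✓ SUBLS  r0←0x87
7: ✓ CMP  NZCV=1000
8: · MOVEQ
9: ✓ MOVLT  r3←0xdf
10: ✓ ADDLT  r5←0x05

VAL = 0xdf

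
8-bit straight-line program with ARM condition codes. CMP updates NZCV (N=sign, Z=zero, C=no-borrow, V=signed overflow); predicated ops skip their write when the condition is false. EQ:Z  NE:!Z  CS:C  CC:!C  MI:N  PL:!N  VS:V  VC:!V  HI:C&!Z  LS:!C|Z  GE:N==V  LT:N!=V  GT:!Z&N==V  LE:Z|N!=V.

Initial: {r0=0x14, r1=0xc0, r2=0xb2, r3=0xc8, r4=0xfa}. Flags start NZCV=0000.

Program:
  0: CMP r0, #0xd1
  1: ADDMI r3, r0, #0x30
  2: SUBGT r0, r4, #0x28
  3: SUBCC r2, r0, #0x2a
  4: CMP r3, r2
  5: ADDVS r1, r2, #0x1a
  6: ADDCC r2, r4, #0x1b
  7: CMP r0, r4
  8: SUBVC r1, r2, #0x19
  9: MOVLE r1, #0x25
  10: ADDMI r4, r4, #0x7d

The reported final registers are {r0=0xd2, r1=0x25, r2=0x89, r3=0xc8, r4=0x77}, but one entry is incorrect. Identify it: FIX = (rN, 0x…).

[0] flags=0000 → (cmp)
[1] flags=0000 MI?F → skip
[2] flags=0000 GT?T → r0=0xd2
[3] flags=0000 CC?T → r2=0xa8
[4] flags=0010 → (cmp)
[5] flags=0010 VS?F → skip
[6] flags=0010 CC?F → skip
[7] flags=1000 → (cmp)
[8] flags=1000 VC?T → r1=0x8f
[9] flags=1000 LE?T → r1=0x25
[10] flags=1000 MI?T → r4=0x77

FIX = (r2, 0xa8)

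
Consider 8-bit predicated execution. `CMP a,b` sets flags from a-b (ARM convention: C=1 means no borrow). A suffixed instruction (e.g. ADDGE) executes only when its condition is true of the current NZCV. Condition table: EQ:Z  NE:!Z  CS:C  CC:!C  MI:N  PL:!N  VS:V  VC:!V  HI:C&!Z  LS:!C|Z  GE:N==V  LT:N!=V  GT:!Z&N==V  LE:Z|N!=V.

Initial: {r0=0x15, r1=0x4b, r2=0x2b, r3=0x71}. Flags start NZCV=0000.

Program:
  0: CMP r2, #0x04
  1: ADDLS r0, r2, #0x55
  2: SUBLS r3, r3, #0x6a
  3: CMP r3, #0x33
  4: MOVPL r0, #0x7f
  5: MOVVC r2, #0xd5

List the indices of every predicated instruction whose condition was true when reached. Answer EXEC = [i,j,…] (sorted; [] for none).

0: ✓ CMP  NZCV=0010
1: · ADDLS
2: · SUBLS
3: ✓ CMP  NZCV=0010
4: ✓ MOVPL  r0←0x7f
5: ✓ MOVVC  r2←0xd5

EXEC = [4,5]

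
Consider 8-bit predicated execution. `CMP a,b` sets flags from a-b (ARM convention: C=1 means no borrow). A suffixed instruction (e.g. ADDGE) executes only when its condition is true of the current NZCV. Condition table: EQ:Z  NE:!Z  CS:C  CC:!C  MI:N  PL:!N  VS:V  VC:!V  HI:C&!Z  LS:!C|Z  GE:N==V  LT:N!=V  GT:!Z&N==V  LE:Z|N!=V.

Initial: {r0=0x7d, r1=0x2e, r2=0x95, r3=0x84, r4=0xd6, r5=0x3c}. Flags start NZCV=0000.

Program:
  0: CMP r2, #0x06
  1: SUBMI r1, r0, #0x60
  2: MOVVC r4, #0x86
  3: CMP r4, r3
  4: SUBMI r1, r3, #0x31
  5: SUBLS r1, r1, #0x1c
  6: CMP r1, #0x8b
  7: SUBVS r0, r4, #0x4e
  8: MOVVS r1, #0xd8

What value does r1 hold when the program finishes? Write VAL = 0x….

[0] flags=1010 → (cmp)
[1] flags=1010 MI?T → r1=0x1d
[2] flags=1010 VC?T → r4=0x86
[3] flags=0010 → (cmp)
[4] flags=0010 MI?F → skip
[5] flags=0010 LS?F → skip
[6] flags=1001 → (cmp)
[7] flags=1001 VS?T → r0=0x38
[8] flags=1001 VS?T → r1=0xd8

VAL = 0xd8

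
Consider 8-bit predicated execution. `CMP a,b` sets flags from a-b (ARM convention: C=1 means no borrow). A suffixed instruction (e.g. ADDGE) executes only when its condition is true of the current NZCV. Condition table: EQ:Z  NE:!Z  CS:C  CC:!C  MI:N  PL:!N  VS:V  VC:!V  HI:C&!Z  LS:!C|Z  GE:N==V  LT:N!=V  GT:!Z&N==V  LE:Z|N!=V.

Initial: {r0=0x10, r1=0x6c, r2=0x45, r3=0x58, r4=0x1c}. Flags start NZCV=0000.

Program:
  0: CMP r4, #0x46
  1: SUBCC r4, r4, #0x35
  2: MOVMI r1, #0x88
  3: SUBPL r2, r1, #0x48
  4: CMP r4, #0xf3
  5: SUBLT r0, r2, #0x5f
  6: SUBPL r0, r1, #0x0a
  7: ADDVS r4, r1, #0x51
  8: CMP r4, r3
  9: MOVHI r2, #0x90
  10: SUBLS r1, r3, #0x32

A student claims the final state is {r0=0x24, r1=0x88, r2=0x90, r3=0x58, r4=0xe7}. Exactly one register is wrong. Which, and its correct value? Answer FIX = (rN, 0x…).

FIX = (r0, 0xe6)

0: ✓ CMP  NZCV=1000
1: ✓ SUBCC  r4←0xe7
2: ✓ MOVMI  r1←0x88
3: · SUBPL
4: ✓ CMP  NZCV=1000
5: ✓ SUBLT  r0←0xe6
6: · SUBPL
7: · ADDVS
8: ✓ CMP  NZCV=1010
9: ✓ MOVHI  r2←0x90
10: · SUBLS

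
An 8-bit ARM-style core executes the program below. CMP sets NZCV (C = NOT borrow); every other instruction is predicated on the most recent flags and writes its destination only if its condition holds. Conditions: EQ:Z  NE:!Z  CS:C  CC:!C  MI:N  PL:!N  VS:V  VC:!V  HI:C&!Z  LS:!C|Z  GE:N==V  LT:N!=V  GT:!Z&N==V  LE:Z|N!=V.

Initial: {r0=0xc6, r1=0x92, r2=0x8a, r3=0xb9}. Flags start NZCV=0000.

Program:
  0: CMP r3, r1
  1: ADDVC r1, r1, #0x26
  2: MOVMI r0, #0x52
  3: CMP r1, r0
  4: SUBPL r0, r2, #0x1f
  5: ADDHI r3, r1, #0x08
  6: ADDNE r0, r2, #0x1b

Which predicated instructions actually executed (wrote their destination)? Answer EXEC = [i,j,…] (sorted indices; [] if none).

EXEC = [1,6]

[0] flags=0010 → (cmp)
[1] flags=0010 VC?T → r1=0xb8
[2] flags=0010 MI?F → skip
[3] flags=1000 → (cmp)
[4] flags=1000 PL?F → skip
[5] flags=1000 HI?F → skip
[6] flags=1000 NE?T → r0=0xa5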